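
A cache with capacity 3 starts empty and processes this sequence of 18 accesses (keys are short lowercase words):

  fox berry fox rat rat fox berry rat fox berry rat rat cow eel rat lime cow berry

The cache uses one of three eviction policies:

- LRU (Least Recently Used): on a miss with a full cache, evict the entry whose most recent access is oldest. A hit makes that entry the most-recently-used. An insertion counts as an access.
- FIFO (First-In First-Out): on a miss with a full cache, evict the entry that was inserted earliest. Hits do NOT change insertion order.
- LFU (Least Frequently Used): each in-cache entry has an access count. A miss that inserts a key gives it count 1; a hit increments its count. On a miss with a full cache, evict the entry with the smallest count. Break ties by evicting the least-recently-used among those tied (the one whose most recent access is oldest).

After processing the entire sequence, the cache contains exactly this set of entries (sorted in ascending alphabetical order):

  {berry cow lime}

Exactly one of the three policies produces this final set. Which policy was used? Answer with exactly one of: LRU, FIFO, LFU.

Answer: LRU

Derivation:
Simulating under each policy and comparing final sets:
  LRU: final set = {berry cow lime} -> MATCHES target
  FIFO: final set = {berry eel lime} -> differs
  LFU: final set = {berry fox rat} -> differs
Only LRU produces the target set.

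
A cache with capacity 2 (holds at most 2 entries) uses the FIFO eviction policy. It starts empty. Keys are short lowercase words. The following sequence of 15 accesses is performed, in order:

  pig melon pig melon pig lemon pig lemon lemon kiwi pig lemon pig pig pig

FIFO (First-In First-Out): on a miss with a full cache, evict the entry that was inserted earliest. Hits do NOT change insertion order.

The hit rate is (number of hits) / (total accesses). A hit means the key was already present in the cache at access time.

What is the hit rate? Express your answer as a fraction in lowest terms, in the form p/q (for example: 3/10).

FIFO simulation (capacity=2):
  1. access pig: MISS. Cache (old->new): [pig]
  2. access melon: MISS. Cache (old->new): [pig melon]
  3. access pig: HIT. Cache (old->new): [pig melon]
  4. access melon: HIT. Cache (old->new): [pig melon]
  5. access pig: HIT. Cache (old->new): [pig melon]
  6. access lemon: MISS, evict pig. Cache (old->new): [melon lemon]
  7. access pig: MISS, evict melon. Cache (old->new): [lemon pig]
  8. access lemon: HIT. Cache (old->new): [lemon pig]
  9. access lemon: HIT. Cache (old->new): [lemon pig]
  10. access kiwi: MISS, evict lemon. Cache (old->new): [pig kiwi]
  11. access pig: HIT. Cache (old->new): [pig kiwi]
  12. access lemon: MISS, evict pig. Cache (old->new): [kiwi lemon]
  13. access pig: MISS, evict kiwi. Cache (old->new): [lemon pig]
  14. access pig: HIT. Cache (old->new): [lemon pig]
  15. access pig: HIT. Cache (old->new): [lemon pig]
Total: 8 hits, 7 misses, 5 evictions

Hit rate = 8/15

Answer: 8/15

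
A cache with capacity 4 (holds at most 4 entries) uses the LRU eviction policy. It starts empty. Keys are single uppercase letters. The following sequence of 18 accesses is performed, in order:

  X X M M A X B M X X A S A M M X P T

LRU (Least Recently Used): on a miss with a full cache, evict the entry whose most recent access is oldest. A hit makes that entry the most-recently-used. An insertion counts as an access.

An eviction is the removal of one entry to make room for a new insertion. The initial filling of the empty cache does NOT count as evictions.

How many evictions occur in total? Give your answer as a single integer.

Answer: 3

Derivation:
LRU simulation (capacity=4):
  1. access X: MISS. Cache (LRU->MRU): [X]
  2. access X: HIT. Cache (LRU->MRU): [X]
  3. access M: MISS. Cache (LRU->MRU): [X M]
  4. access M: HIT. Cache (LRU->MRU): [X M]
  5. access A: MISS. Cache (LRU->MRU): [X M A]
  6. access X: HIT. Cache (LRU->MRU): [M A X]
  7. access B: MISS. Cache (LRU->MRU): [M A X B]
  8. access M: HIT. Cache (LRU->MRU): [A X B M]
  9. access X: HIT. Cache (LRU->MRU): [A B M X]
  10. access X: HIT. Cache (LRU->MRU): [A B M X]
  11. access A: HIT. Cache (LRU->MRU): [B M X A]
  12. access S: MISS, evict B. Cache (LRU->MRU): [M X A S]
  13. access A: HIT. Cache (LRU->MRU): [M X S A]
  14. access M: HIT. Cache (LRU->MRU): [X S A M]
  15. access M: HIT. Cache (LRU->MRU): [X S A M]
  16. access X: HIT. Cache (LRU->MRU): [S A M X]
  17. access P: MISS, evict S. Cache (LRU->MRU): [A M X P]
  18. access T: MISS, evict A. Cache (LRU->MRU): [M X P T]
Total: 11 hits, 7 misses, 3 evictions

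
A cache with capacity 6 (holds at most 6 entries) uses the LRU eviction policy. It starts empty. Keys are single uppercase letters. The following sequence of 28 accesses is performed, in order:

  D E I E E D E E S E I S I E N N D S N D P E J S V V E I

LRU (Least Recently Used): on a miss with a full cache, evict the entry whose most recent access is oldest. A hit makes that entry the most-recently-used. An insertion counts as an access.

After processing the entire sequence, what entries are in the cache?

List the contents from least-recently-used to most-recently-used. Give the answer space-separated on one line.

Answer: P J S V E I

Derivation:
LRU simulation (capacity=6):
  1. access D: MISS. Cache (LRU->MRU): [D]
  2. access E: MISS. Cache (LRU->MRU): [D E]
  3. access I: MISS. Cache (LRU->MRU): [D E I]
  4. access E: HIT. Cache (LRU->MRU): [D I E]
  5. access E: HIT. Cache (LRU->MRU): [D I E]
  6. access D: HIT. Cache (LRU->MRU): [I E D]
  7. access E: HIT. Cache (LRU->MRU): [I D E]
  8. access E: HIT. Cache (LRU->MRU): [I D E]
  9. access S: MISS. Cache (LRU->MRU): [I D E S]
  10. access E: HIT. Cache (LRU->MRU): [I D S E]
  11. access I: HIT. Cache (LRU->MRU): [D S E I]
  12. access S: HIT. Cache (LRU->MRU): [D E I S]
  13. access I: HIT. Cache (LRU->MRU): [D E S I]
  14. access E: HIT. Cache (LRU->MRU): [D S I E]
  15. access N: MISS. Cache (LRU->MRU): [D S I E N]
  16. access N: HIT. Cache (LRU->MRU): [D S I E N]
  17. access D: HIT. Cache (LRU->MRU): [S I E N D]
  18. access S: HIT. Cache (LRU->MRU): [I E N D S]
  19. access N: HIT. Cache (LRU->MRU): [I E D S N]
  20. access D: HIT. Cache (LRU->MRU): [I E S N D]
  21. access P: MISS. Cache (LRU->MRU): [I E S N D P]
  22. access E: HIT. Cache (LRU->MRU): [I S N D P E]
  23. access J: MISS, evict I. Cache (LRU->MRU): [S N D P E J]
  24. access S: HIT. Cache (LRU->MRU): [N D P E J S]
  25. access V: MISS, evict N. Cache (LRU->MRU): [D P E J S V]
  26. access V: HIT. Cache (LRU->MRU): [D P E J S V]
  27. access E: HIT. Cache (LRU->MRU): [D P J S V E]
  28. access I: MISS, evict D. Cache (LRU->MRU): [P J S V E I]
Total: 19 hits, 9 misses, 3 evictions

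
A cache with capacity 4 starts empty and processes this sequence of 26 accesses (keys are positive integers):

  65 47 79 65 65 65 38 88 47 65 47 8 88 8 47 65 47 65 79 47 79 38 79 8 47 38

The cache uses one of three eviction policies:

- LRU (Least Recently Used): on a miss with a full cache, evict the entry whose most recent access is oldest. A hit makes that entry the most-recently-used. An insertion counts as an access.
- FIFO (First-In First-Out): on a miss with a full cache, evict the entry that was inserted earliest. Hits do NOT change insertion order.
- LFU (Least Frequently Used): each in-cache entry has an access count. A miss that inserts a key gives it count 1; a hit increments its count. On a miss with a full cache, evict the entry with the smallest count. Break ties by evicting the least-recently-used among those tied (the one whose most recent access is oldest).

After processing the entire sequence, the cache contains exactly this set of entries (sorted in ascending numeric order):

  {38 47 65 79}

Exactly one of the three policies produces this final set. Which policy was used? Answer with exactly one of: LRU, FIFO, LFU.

Simulating under each policy and comparing final sets:
  LRU: final set = {8 38 47 79} -> differs
  FIFO: final set = {8 38 47 79} -> differs
  LFU: final set = {38 47 65 79} -> MATCHES target
Only LFU produces the target set.

Answer: LFU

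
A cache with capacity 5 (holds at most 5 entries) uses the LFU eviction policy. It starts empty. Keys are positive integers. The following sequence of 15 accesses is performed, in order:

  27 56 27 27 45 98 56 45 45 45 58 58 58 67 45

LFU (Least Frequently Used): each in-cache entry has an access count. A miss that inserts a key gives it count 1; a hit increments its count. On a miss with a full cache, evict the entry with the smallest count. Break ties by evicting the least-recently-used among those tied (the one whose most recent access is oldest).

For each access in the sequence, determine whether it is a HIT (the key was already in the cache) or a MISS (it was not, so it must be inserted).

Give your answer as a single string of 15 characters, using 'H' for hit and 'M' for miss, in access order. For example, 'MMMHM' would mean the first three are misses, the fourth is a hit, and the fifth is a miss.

Answer: MMHHMMHHHHMHHMH

Derivation:
LFU simulation (capacity=5):
  1. access 27: MISS. Cache: [27(c=1)]
  2. access 56: MISS. Cache: [27(c=1) 56(c=1)]
  3. access 27: HIT, count now 2. Cache: [56(c=1) 27(c=2)]
  4. access 27: HIT, count now 3. Cache: [56(c=1) 27(c=3)]
  5. access 45: MISS. Cache: [56(c=1) 45(c=1) 27(c=3)]
  6. access 98: MISS. Cache: [56(c=1) 45(c=1) 98(c=1) 27(c=3)]
  7. access 56: HIT, count now 2. Cache: [45(c=1) 98(c=1) 56(c=2) 27(c=3)]
  8. access 45: HIT, count now 2. Cache: [98(c=1) 56(c=2) 45(c=2) 27(c=3)]
  9. access 45: HIT, count now 3. Cache: [98(c=1) 56(c=2) 27(c=3) 45(c=3)]
  10. access 45: HIT, count now 4. Cache: [98(c=1) 56(c=2) 27(c=3) 45(c=4)]
  11. access 58: MISS. Cache: [98(c=1) 58(c=1) 56(c=2) 27(c=3) 45(c=4)]
  12. access 58: HIT, count now 2. Cache: [98(c=1) 56(c=2) 58(c=2) 27(c=3) 45(c=4)]
  13. access 58: HIT, count now 3. Cache: [98(c=1) 56(c=2) 27(c=3) 58(c=3) 45(c=4)]
  14. access 67: MISS, evict 98(c=1). Cache: [67(c=1) 56(c=2) 27(c=3) 58(c=3) 45(c=4)]
  15. access 45: HIT, count now 5. Cache: [67(c=1) 56(c=2) 27(c=3) 58(c=3) 45(c=5)]
Total: 9 hits, 6 misses, 1 evictions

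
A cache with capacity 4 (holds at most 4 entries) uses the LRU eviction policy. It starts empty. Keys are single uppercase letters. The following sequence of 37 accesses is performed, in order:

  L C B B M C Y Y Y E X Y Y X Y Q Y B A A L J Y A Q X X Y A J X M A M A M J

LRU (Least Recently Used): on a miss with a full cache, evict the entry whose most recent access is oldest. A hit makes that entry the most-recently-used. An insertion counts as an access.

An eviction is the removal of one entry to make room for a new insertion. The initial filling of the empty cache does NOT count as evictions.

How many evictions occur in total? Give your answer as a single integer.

Answer: 13

Derivation:
LRU simulation (capacity=4):
  1. access L: MISS. Cache (LRU->MRU): [L]
  2. access C: MISS. Cache (LRU->MRU): [L C]
  3. access B: MISS. Cache (LRU->MRU): [L C B]
  4. access B: HIT. Cache (LRU->MRU): [L C B]
  5. access M: MISS. Cache (LRU->MRU): [L C B M]
  6. access C: HIT. Cache (LRU->MRU): [L B M C]
  7. access Y: MISS, evict L. Cache (LRU->MRU): [B M C Y]
  8. access Y: HIT. Cache (LRU->MRU): [B M C Y]
  9. access Y: HIT. Cache (LRU->MRU): [B M C Y]
  10. access E: MISS, evict B. Cache (LRU->MRU): [M C Y E]
  11. access X: MISS, evict M. Cache (LRU->MRU): [C Y E X]
  12. access Y: HIT. Cache (LRU->MRU): [C E X Y]
  13. access Y: HIT. Cache (LRU->MRU): [C E X Y]
  14. access X: HIT. Cache (LRU->MRU): [C E Y X]
  15. access Y: HIT. Cache (LRU->MRU): [C E X Y]
  16. access Q: MISS, evict C. Cache (LRU->MRU): [E X Y Q]
  17. access Y: HIT. Cache (LRU->MRU): [E X Q Y]
  18. access B: MISS, evict E. Cache (LRU->MRU): [X Q Y B]
  19. access A: MISS, evict X. Cache (LRU->MRU): [Q Y B A]
  20. access A: HIT. Cache (LRU->MRU): [Q Y B A]
  21. access L: MISS, evict Q. Cache (LRU->MRU): [Y B A L]
  22. access J: MISS, evict Y. Cache (LRU->MRU): [B A L J]
  23. access Y: MISS, evict B. Cache (LRU->MRU): [A L J Y]
  24. access A: HIT. Cache (LRU->MRU): [L J Y A]
  25. access Q: MISS, evict L. Cache (LRU->MRU): [J Y A Q]
  26. access X: MISS, evict J. Cache (LRU->MRU): [Y A Q X]
  27. access X: HIT. Cache (LRU->MRU): [Y A Q X]
  28. access Y: HIT. Cache (LRU->MRU): [A Q X Y]
  29. access A: HIT. Cache (LRU->MRU): [Q X Y A]
  30. access J: MISS, evict Q. Cache (LRU->MRU): [X Y A J]
  31. access X: HIT. Cache (LRU->MRU): [Y A J X]
  32. access M: MISS, evict Y. Cache (LRU->MRU): [A J X M]
  33. access A: HIT. Cache (LRU->MRU): [J X M A]
  34. access M: HIT. Cache (LRU->MRU): [J X A M]
  35. access A: HIT. Cache (LRU->MRU): [J X M A]
  36. access M: HIT. Cache (LRU->MRU): [J X A M]
  37. access J: HIT. Cache (LRU->MRU): [X A M J]
Total: 20 hits, 17 misses, 13 evictions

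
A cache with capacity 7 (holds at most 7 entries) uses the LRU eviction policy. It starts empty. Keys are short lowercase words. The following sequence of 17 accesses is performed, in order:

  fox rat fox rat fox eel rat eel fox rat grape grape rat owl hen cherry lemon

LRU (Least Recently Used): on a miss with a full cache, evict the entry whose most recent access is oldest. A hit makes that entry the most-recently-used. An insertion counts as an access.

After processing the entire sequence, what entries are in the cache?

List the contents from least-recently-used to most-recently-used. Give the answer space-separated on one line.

Answer: fox grape rat owl hen cherry lemon

Derivation:
LRU simulation (capacity=7):
  1. access fox: MISS. Cache (LRU->MRU): [fox]
  2. access rat: MISS. Cache (LRU->MRU): [fox rat]
  3. access fox: HIT. Cache (LRU->MRU): [rat fox]
  4. access rat: HIT. Cache (LRU->MRU): [fox rat]
  5. access fox: HIT. Cache (LRU->MRU): [rat fox]
  6. access eel: MISS. Cache (LRU->MRU): [rat fox eel]
  7. access rat: HIT. Cache (LRU->MRU): [fox eel rat]
  8. access eel: HIT. Cache (LRU->MRU): [fox rat eel]
  9. access fox: HIT. Cache (LRU->MRU): [rat eel fox]
  10. access rat: HIT. Cache (LRU->MRU): [eel fox rat]
  11. access grape: MISS. Cache (LRU->MRU): [eel fox rat grape]
  12. access grape: HIT. Cache (LRU->MRU): [eel fox rat grape]
  13. access rat: HIT. Cache (LRU->MRU): [eel fox grape rat]
  14. access owl: MISS. Cache (LRU->MRU): [eel fox grape rat owl]
  15. access hen: MISS. Cache (LRU->MRU): [eel fox grape rat owl hen]
  16. access cherry: MISS. Cache (LRU->MRU): [eel fox grape rat owl hen cherry]
  17. access lemon: MISS, evict eel. Cache (LRU->MRU): [fox grape rat owl hen cherry lemon]
Total: 9 hits, 8 misses, 1 evictions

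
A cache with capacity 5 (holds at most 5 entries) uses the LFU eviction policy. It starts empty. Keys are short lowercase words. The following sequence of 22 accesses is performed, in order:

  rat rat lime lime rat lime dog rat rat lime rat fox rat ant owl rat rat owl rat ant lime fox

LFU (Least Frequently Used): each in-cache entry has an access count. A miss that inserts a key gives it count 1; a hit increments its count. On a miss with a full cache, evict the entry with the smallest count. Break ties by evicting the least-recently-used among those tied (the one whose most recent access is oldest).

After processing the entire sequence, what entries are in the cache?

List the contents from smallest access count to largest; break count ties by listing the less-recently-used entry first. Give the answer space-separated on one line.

LFU simulation (capacity=5):
  1. access rat: MISS. Cache: [rat(c=1)]
  2. access rat: HIT, count now 2. Cache: [rat(c=2)]
  3. access lime: MISS. Cache: [lime(c=1) rat(c=2)]
  4. access lime: HIT, count now 2. Cache: [rat(c=2) lime(c=2)]
  5. access rat: HIT, count now 3. Cache: [lime(c=2) rat(c=3)]
  6. access lime: HIT, count now 3. Cache: [rat(c=3) lime(c=3)]
  7. access dog: MISS. Cache: [dog(c=1) rat(c=3) lime(c=3)]
  8. access rat: HIT, count now 4. Cache: [dog(c=1) lime(c=3) rat(c=4)]
  9. access rat: HIT, count now 5. Cache: [dog(c=1) lime(c=3) rat(c=5)]
  10. access lime: HIT, count now 4. Cache: [dog(c=1) lime(c=4) rat(c=5)]
  11. access rat: HIT, count now 6. Cache: [dog(c=1) lime(c=4) rat(c=6)]
  12. access fox: MISS. Cache: [dog(c=1) fox(c=1) lime(c=4) rat(c=6)]
  13. access rat: HIT, count now 7. Cache: [dog(c=1) fox(c=1) lime(c=4) rat(c=7)]
  14. access ant: MISS. Cache: [dog(c=1) fox(c=1) ant(c=1) lime(c=4) rat(c=7)]
  15. access owl: MISS, evict dog(c=1). Cache: [fox(c=1) ant(c=1) owl(c=1) lime(c=4) rat(c=7)]
  16. access rat: HIT, count now 8. Cache: [fox(c=1) ant(c=1) owl(c=1) lime(c=4) rat(c=8)]
  17. access rat: HIT, count now 9. Cache: [fox(c=1) ant(c=1) owl(c=1) lime(c=4) rat(c=9)]
  18. access owl: HIT, count now 2. Cache: [fox(c=1) ant(c=1) owl(c=2) lime(c=4) rat(c=9)]
  19. access rat: HIT, count now 10. Cache: [fox(c=1) ant(c=1) owl(c=2) lime(c=4) rat(c=10)]
  20. access ant: HIT, count now 2. Cache: [fox(c=1) owl(c=2) ant(c=2) lime(c=4) rat(c=10)]
  21. access lime: HIT, count now 5. Cache: [fox(c=1) owl(c=2) ant(c=2) lime(c=5) rat(c=10)]
  22. access fox: HIT, count now 2. Cache: [owl(c=2) ant(c=2) fox(c=2) lime(c=5) rat(c=10)]
Total: 16 hits, 6 misses, 1 evictions

Answer: owl ant fox lime rat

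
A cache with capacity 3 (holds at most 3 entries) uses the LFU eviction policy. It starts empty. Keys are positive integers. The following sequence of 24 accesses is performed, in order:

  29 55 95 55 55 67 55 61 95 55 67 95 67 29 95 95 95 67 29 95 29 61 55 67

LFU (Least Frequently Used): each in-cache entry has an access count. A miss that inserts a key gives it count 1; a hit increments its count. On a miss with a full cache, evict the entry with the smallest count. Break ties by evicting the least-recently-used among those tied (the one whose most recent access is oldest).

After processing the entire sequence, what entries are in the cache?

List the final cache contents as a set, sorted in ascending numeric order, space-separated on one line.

LFU simulation (capacity=3):
  1. access 29: MISS. Cache: [29(c=1)]
  2. access 55: MISS. Cache: [29(c=1) 55(c=1)]
  3. access 95: MISS. Cache: [29(c=1) 55(c=1) 95(c=1)]
  4. access 55: HIT, count now 2. Cache: [29(c=1) 95(c=1) 55(c=2)]
  5. access 55: HIT, count now 3. Cache: [29(c=1) 95(c=1) 55(c=3)]
  6. access 67: MISS, evict 29(c=1). Cache: [95(c=1) 67(c=1) 55(c=3)]
  7. access 55: HIT, count now 4. Cache: [95(c=1) 67(c=1) 55(c=4)]
  8. access 61: MISS, evict 95(c=1). Cache: [67(c=1) 61(c=1) 55(c=4)]
  9. access 95: MISS, evict 67(c=1). Cache: [61(c=1) 95(c=1) 55(c=4)]
  10. access 55: HIT, count now 5. Cache: [61(c=1) 95(c=1) 55(c=5)]
  11. access 67: MISS, evict 61(c=1). Cache: [95(c=1) 67(c=1) 55(c=5)]
  12. access 95: HIT, count now 2. Cache: [67(c=1) 95(c=2) 55(c=5)]
  13. access 67: HIT, count now 2. Cache: [95(c=2) 67(c=2) 55(c=5)]
  14. access 29: MISS, evict 95(c=2). Cache: [29(c=1) 67(c=2) 55(c=5)]
  15. access 95: MISS, evict 29(c=1). Cache: [95(c=1) 67(c=2) 55(c=5)]
  16. access 95: HIT, count now 2. Cache: [67(c=2) 95(c=2) 55(c=5)]
  17. access 95: HIT, count now 3. Cache: [67(c=2) 95(c=3) 55(c=5)]
  18. access 67: HIT, count now 3. Cache: [95(c=3) 67(c=3) 55(c=5)]
  19. access 29: MISS, evict 95(c=3). Cache: [29(c=1) 67(c=3) 55(c=5)]
  20. access 95: MISS, evict 29(c=1). Cache: [95(c=1) 67(c=3) 55(c=5)]
  21. access 29: MISS, evict 95(c=1). Cache: [29(c=1) 67(c=3) 55(c=5)]
  22. access 61: MISS, evict 29(c=1). Cache: [61(c=1) 67(c=3) 55(c=5)]
  23. access 55: HIT, count now 6. Cache: [61(c=1) 67(c=3) 55(c=6)]
  24. access 67: HIT, count now 4. Cache: [61(c=1) 67(c=4) 55(c=6)]
Total: 11 hits, 13 misses, 10 evictions

Answer: 55 61 67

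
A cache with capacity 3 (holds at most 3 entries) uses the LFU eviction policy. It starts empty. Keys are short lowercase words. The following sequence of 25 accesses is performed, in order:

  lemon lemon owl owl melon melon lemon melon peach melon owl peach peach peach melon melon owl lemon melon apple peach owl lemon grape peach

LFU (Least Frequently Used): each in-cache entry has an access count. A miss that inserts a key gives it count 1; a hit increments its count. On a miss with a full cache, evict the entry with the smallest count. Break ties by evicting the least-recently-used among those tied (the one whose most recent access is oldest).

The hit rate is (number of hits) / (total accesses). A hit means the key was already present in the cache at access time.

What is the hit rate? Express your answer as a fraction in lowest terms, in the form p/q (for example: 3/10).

LFU simulation (capacity=3):
  1. access lemon: MISS. Cache: [lemon(c=1)]
  2. access lemon: HIT, count now 2. Cache: [lemon(c=2)]
  3. access owl: MISS. Cache: [owl(c=1) lemon(c=2)]
  4. access owl: HIT, count now 2. Cache: [lemon(c=2) owl(c=2)]
  5. access melon: MISS. Cache: [melon(c=1) lemon(c=2) owl(c=2)]
  6. access melon: HIT, count now 2. Cache: [lemon(c=2) owl(c=2) melon(c=2)]
  7. access lemon: HIT, count now 3. Cache: [owl(c=2) melon(c=2) lemon(c=3)]
  8. access melon: HIT, count now 3. Cache: [owl(c=2) lemon(c=3) melon(c=3)]
  9. access peach: MISS, evict owl(c=2). Cache: [peach(c=1) lemon(c=3) melon(c=3)]
  10. access melon: HIT, count now 4. Cache: [peach(c=1) lemon(c=3) melon(c=4)]
  11. access owl: MISS, evict peach(c=1). Cache: [owl(c=1) lemon(c=3) melon(c=4)]
  12. access peach: MISS, evict owl(c=1). Cache: [peach(c=1) lemon(c=3) melon(c=4)]
  13. access peach: HIT, count now 2. Cache: [peach(c=2) lemon(c=3) melon(c=4)]
  14. access peach: HIT, count now 3. Cache: [lemon(c=3) peach(c=3) melon(c=4)]
  15. access melon: HIT, count now 5. Cache: [lemon(c=3) peach(c=3) melon(c=5)]
  16. access melon: HIT, count now 6. Cache: [lemon(c=3) peach(c=3) melon(c=6)]
  17. access owl: MISS, evict lemon(c=3). Cache: [owl(c=1) peach(c=3) melon(c=6)]
  18. access lemon: MISS, evict owl(c=1). Cache: [lemon(c=1) peach(c=3) melon(c=6)]
  19. access melon: HIT, count now 7. Cache: [lemon(c=1) peach(c=3) melon(c=7)]
  20. access apple: MISS, evict lemon(c=1). Cache: [apple(c=1) peach(c=3) melon(c=7)]
  21. access peach: HIT, count now 4. Cache: [apple(c=1) peach(c=4) melon(c=7)]
  22. access owl: MISS, evict apple(c=1). Cache: [owl(c=1) peach(c=4) melon(c=7)]
  23. access lemon: MISS, evict owl(c=1). Cache: [lemon(c=1) peach(c=4) melon(c=7)]
  24. access grape: MISS, evict lemon(c=1). Cache: [grape(c=1) peach(c=4) melon(c=7)]
  25. access peach: HIT, count now 5. Cache: [grape(c=1) peach(c=5) melon(c=7)]
Total: 13 hits, 12 misses, 9 evictions

Hit rate = 13/25

Answer: 13/25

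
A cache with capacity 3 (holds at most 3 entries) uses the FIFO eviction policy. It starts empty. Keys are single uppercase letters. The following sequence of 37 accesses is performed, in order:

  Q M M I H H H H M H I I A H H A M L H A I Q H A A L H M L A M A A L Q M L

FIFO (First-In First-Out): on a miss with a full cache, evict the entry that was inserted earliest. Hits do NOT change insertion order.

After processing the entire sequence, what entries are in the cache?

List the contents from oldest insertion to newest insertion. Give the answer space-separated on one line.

Answer: L M Q

Derivation:
FIFO simulation (capacity=3):
  1. access Q: MISS. Cache (old->new): [Q]
  2. access M: MISS. Cache (old->new): [Q M]
  3. access M: HIT. Cache (old->new): [Q M]
  4. access I: MISS. Cache (old->new): [Q M I]
  5. access H: MISS, evict Q. Cache (old->new): [M I H]
  6. access H: HIT. Cache (old->new): [M I H]
  7. access H: HIT. Cache (old->new): [M I H]
  8. access H: HIT. Cache (old->new): [M I H]
  9. access M: HIT. Cache (old->new): [M I H]
  10. access H: HIT. Cache (old->new): [M I H]
  11. access I: HIT. Cache (old->new): [M I H]
  12. access I: HIT. Cache (old->new): [M I H]
  13. access A: MISS, evict M. Cache (old->new): [I H A]
  14. access H: HIT. Cache (old->new): [I H A]
  15. access H: HIT. Cache (old->new): [I H A]
  16. access A: HIT. Cache (old->new): [I H A]
  17. access M: MISS, evict I. Cache (old->new): [H A M]
  18. access L: MISS, evict H. Cache (old->new): [A M L]
  19. access H: MISS, evict A. Cache (old->new): [M L H]
  20. access A: MISS, evict M. Cache (old->new): [L H A]
  21. access I: MISS, evict L. Cache (old->new): [H A I]
  22. access Q: MISS, evict H. Cache (old->new): [A I Q]
  23. access H: MISS, evict A. Cache (old->new): [I Q H]
  24. access A: MISS, evict I. Cache (old->new): [Q H A]
  25. access A: HIT. Cache (old->new): [Q H A]
  26. access L: MISS, evict Q. Cache (old->new): [H A L]
  27. access H: HIT. Cache (old->new): [H A L]
  28. access M: MISS, evict H. Cache (old->new): [A L M]
  29. access L: HIT. Cache (old->new): [A L M]
  30. access A: HIT. Cache (old->new): [A L M]
  31. access M: HIT. Cache (old->new): [A L M]
  32. access A: HIT. Cache (old->new): [A L M]
  33. access A: HIT. Cache (old->new): [A L M]
  34. access L: HIT. Cache (old->new): [A L M]
  35. access Q: MISS, evict A. Cache (old->new): [L M Q]
  36. access M: HIT. Cache (old->new): [L M Q]
  37. access L: HIT. Cache (old->new): [L M Q]
Total: 21 hits, 16 misses, 13 evictions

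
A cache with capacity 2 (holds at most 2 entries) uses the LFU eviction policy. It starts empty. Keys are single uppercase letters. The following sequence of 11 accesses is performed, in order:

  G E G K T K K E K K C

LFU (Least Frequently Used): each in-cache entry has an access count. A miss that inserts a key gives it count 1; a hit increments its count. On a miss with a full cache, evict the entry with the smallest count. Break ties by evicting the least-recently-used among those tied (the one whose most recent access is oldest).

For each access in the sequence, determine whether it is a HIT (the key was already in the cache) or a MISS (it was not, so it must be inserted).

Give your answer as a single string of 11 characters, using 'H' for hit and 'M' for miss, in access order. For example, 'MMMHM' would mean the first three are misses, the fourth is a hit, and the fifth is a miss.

Answer: MMHMMMHMHHM

Derivation:
LFU simulation (capacity=2):
  1. access G: MISS. Cache: [G(c=1)]
  2. access E: MISS. Cache: [G(c=1) E(c=1)]
  3. access G: HIT, count now 2. Cache: [E(c=1) G(c=2)]
  4. access K: MISS, evict E(c=1). Cache: [K(c=1) G(c=2)]
  5. access T: MISS, evict K(c=1). Cache: [T(c=1) G(c=2)]
  6. access K: MISS, evict T(c=1). Cache: [K(c=1) G(c=2)]
  7. access K: HIT, count now 2. Cache: [G(c=2) K(c=2)]
  8. access E: MISS, evict G(c=2). Cache: [E(c=1) K(c=2)]
  9. access K: HIT, count now 3. Cache: [E(c=1) K(c=3)]
  10. access K: HIT, count now 4. Cache: [E(c=1) K(c=4)]
  11. access C: MISS, evict E(c=1). Cache: [C(c=1) K(c=4)]
Total: 4 hits, 7 misses, 5 evictions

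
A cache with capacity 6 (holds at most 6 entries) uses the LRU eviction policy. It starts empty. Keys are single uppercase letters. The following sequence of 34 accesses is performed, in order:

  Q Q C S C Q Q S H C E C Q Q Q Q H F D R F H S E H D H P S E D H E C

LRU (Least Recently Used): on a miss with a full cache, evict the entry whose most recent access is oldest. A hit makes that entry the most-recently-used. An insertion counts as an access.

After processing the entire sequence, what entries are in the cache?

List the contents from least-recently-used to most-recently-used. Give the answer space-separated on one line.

LRU simulation (capacity=6):
  1. access Q: MISS. Cache (LRU->MRU): [Q]
  2. access Q: HIT. Cache (LRU->MRU): [Q]
  3. access C: MISS. Cache (LRU->MRU): [Q C]
  4. access S: MISS. Cache (LRU->MRU): [Q C S]
  5. access C: HIT. Cache (LRU->MRU): [Q S C]
  6. access Q: HIT. Cache (LRU->MRU): [S C Q]
  7. access Q: HIT. Cache (LRU->MRU): [S C Q]
  8. access S: HIT. Cache (LRU->MRU): [C Q S]
  9. access H: MISS. Cache (LRU->MRU): [C Q S H]
  10. access C: HIT. Cache (LRU->MRU): [Q S H C]
  11. access E: MISS. Cache (LRU->MRU): [Q S H C E]
  12. access C: HIT. Cache (LRU->MRU): [Q S H E C]
  13. access Q: HIT. Cache (LRU->MRU): [S H E C Q]
  14. access Q: HIT. Cache (LRU->MRU): [S H E C Q]
  15. access Q: HIT. Cache (LRU->MRU): [S H E C Q]
  16. access Q: HIT. Cache (LRU->MRU): [S H E C Q]
  17. access H: HIT. Cache (LRU->MRU): [S E C Q H]
  18. access F: MISS. Cache (LRU->MRU): [S E C Q H F]
  19. access D: MISS, evict S. Cache (LRU->MRU): [E C Q H F D]
  20. access R: MISS, evict E. Cache (LRU->MRU): [C Q H F D R]
  21. access F: HIT. Cache (LRU->MRU): [C Q H D R F]
  22. access H: HIT. Cache (LRU->MRU): [C Q D R F H]
  23. access S: MISS, evict C. Cache (LRU->MRU): [Q D R F H S]
  24. access E: MISS, evict Q. Cache (LRU->MRU): [D R F H S E]
  25. access H: HIT. Cache (LRU->MRU): [D R F S E H]
  26. access D: HIT. Cache (LRU->MRU): [R F S E H D]
  27. access H: HIT. Cache (LRU->MRU): [R F S E D H]
  28. access P: MISS, evict R. Cache (LRU->MRU): [F S E D H P]
  29. access S: HIT. Cache (LRU->MRU): [F E D H P S]
  30. access E: HIT. Cache (LRU->MRU): [F D H P S E]
  31. access D: HIT. Cache (LRU->MRU): [F H P S E D]
  32. access H: HIT. Cache (LRU->MRU): [F P S E D H]
  33. access E: HIT. Cache (LRU->MRU): [F P S D H E]
  34. access C: MISS, evict F. Cache (LRU->MRU): [P S D H E C]
Total: 22 hits, 12 misses, 6 evictions

Answer: P S D H E C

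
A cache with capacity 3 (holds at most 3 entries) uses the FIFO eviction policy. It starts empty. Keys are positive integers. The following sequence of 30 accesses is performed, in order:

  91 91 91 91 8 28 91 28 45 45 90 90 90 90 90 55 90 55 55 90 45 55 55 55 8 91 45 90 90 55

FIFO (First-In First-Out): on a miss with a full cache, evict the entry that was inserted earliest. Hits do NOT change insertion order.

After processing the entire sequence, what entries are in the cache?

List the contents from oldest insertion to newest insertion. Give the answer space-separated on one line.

Answer: 45 90 55

Derivation:
FIFO simulation (capacity=3):
  1. access 91: MISS. Cache (old->new): [91]
  2. access 91: HIT. Cache (old->new): [91]
  3. access 91: HIT. Cache (old->new): [91]
  4. access 91: HIT. Cache (old->new): [91]
  5. access 8: MISS. Cache (old->new): [91 8]
  6. access 28: MISS. Cache (old->new): [91 8 28]
  7. access 91: HIT. Cache (old->new): [91 8 28]
  8. access 28: HIT. Cache (old->new): [91 8 28]
  9. access 45: MISS, evict 91. Cache (old->new): [8 28 45]
  10. access 45: HIT. Cache (old->new): [8 28 45]
  11. access 90: MISS, evict 8. Cache (old->new): [28 45 90]
  12. access 90: HIT. Cache (old->new): [28 45 90]
  13. access 90: HIT. Cache (old->new): [28 45 90]
  14. access 90: HIT. Cache (old->new): [28 45 90]
  15. access 90: HIT. Cache (old->new): [28 45 90]
  16. access 55: MISS, evict 28. Cache (old->new): [45 90 55]
  17. access 90: HIT. Cache (old->new): [45 90 55]
  18. access 55: HIT. Cache (old->new): [45 90 55]
  19. access 55: HIT. Cache (old->new): [45 90 55]
  20. access 90: HIT. Cache (old->new): [45 90 55]
  21. access 45: HIT. Cache (old->new): [45 90 55]
  22. access 55: HIT. Cache (old->new): [45 90 55]
  23. access 55: HIT. Cache (old->new): [45 90 55]
  24. access 55: HIT. Cache (old->new): [45 90 55]
  25. access 8: MISS, evict 45. Cache (old->new): [90 55 8]
  26. access 91: MISS, evict 90. Cache (old->new): [55 8 91]
  27. access 45: MISS, evict 55. Cache (old->new): [8 91 45]
  28. access 90: MISS, evict 8. Cache (old->new): [91 45 90]
  29. access 90: HIT. Cache (old->new): [91 45 90]
  30. access 55: MISS, evict 91. Cache (old->new): [45 90 55]
Total: 19 hits, 11 misses, 8 evictions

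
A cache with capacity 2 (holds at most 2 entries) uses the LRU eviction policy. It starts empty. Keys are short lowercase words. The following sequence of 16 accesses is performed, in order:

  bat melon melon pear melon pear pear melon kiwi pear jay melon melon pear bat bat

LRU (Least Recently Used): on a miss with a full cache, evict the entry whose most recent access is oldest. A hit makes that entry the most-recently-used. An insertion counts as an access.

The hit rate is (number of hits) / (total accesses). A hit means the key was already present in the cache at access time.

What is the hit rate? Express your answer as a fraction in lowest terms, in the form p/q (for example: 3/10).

Answer: 7/16

Derivation:
LRU simulation (capacity=2):
  1. access bat: MISS. Cache (LRU->MRU): [bat]
  2. access melon: MISS. Cache (LRU->MRU): [bat melon]
  3. access melon: HIT. Cache (LRU->MRU): [bat melon]
  4. access pear: MISS, evict bat. Cache (LRU->MRU): [melon pear]
  5. access melon: HIT. Cache (LRU->MRU): [pear melon]
  6. access pear: HIT. Cache (LRU->MRU): [melon pear]
  7. access pear: HIT. Cache (LRU->MRU): [melon pear]
  8. access melon: HIT. Cache (LRU->MRU): [pear melon]
  9. access kiwi: MISS, evict pear. Cache (LRU->MRU): [melon kiwi]
  10. access pear: MISS, evict melon. Cache (LRU->MRU): [kiwi pear]
  11. access jay: MISS, evict kiwi. Cache (LRU->MRU): [pear jay]
  12. access melon: MISS, evict pear. Cache (LRU->MRU): [jay melon]
  13. access melon: HIT. Cache (LRU->MRU): [jay melon]
  14. access pear: MISS, evict jay. Cache (LRU->MRU): [melon pear]
  15. access bat: MISS, evict melon. Cache (LRU->MRU): [pear bat]
  16. access bat: HIT. Cache (LRU->MRU): [pear bat]
Total: 7 hits, 9 misses, 7 evictions

Hit rate = 7/16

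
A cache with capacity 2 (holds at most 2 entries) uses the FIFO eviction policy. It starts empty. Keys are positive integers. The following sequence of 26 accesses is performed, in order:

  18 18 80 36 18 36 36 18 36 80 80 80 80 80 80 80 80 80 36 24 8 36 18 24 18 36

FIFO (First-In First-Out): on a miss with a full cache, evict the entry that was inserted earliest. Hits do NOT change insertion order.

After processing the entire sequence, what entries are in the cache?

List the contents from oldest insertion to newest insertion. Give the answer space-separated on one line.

Answer: 24 36

Derivation:
FIFO simulation (capacity=2):
  1. access 18: MISS. Cache (old->new): [18]
  2. access 18: HIT. Cache (old->new): [18]
  3. access 80: MISS. Cache (old->new): [18 80]
  4. access 36: MISS, evict 18. Cache (old->new): [80 36]
  5. access 18: MISS, evict 80. Cache (old->new): [36 18]
  6. access 36: HIT. Cache (old->new): [36 18]
  7. access 36: HIT. Cache (old->new): [36 18]
  8. access 18: HIT. Cache (old->new): [36 18]
  9. access 36: HIT. Cache (old->new): [36 18]
  10. access 80: MISS, evict 36. Cache (old->new): [18 80]
  11. access 80: HIT. Cache (old->new): [18 80]
  12. access 80: HIT. Cache (old->new): [18 80]
  13. access 80: HIT. Cache (old->new): [18 80]
  14. access 80: HIT. Cache (old->new): [18 80]
  15. access 80: HIT. Cache (old->new): [18 80]
  16. access 80: HIT. Cache (old->new): [18 80]
  17. access 80: HIT. Cache (old->new): [18 80]
  18. access 80: HIT. Cache (old->new): [18 80]
  19. access 36: MISS, evict 18. Cache (old->new): [80 36]
  20. access 24: MISS, evict 80. Cache (old->new): [36 24]
  21. access 8: MISS, evict 36. Cache (old->new): [24 8]
  22. access 36: MISS, evict 24. Cache (old->new): [8 36]
  23. access 18: MISS, evict 8. Cache (old->new): [36 18]
  24. access 24: MISS, evict 36. Cache (old->new): [18 24]
  25. access 18: HIT. Cache (old->new): [18 24]
  26. access 36: MISS, evict 18. Cache (old->new): [24 36]
Total: 14 hits, 12 misses, 10 evictions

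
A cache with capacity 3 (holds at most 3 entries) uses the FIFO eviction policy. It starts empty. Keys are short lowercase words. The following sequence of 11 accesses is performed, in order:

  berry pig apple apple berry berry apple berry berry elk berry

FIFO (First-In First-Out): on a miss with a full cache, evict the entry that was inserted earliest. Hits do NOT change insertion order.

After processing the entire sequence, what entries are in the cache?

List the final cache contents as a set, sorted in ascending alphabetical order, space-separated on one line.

Answer: apple berry elk

Derivation:
FIFO simulation (capacity=3):
  1. access berry: MISS. Cache (old->new): [berry]
  2. access pig: MISS. Cache (old->new): [berry pig]
  3. access apple: MISS. Cache (old->new): [berry pig apple]
  4. access apple: HIT. Cache (old->new): [berry pig apple]
  5. access berry: HIT. Cache (old->new): [berry pig apple]
  6. access berry: HIT. Cache (old->new): [berry pig apple]
  7. access apple: HIT. Cache (old->new): [berry pig apple]
  8. access berry: HIT. Cache (old->new): [berry pig apple]
  9. access berry: HIT. Cache (old->new): [berry pig apple]
  10. access elk: MISS, evict berry. Cache (old->new): [pig apple elk]
  11. access berry: MISS, evict pig. Cache (old->new): [apple elk berry]
Total: 6 hits, 5 misses, 2 evictions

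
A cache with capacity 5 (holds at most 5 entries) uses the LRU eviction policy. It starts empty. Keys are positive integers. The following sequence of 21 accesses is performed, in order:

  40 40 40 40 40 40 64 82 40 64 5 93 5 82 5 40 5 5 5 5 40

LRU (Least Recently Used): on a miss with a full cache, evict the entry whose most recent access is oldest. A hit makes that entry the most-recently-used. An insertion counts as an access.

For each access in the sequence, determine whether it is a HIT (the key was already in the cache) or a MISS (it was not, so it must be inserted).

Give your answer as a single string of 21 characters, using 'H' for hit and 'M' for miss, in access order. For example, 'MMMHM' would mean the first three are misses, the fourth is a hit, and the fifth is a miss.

Answer: MHHHHHMMHHMMHHHHHHHHH

Derivation:
LRU simulation (capacity=5):
  1. access 40: MISS. Cache (LRU->MRU): [40]
  2. access 40: HIT. Cache (LRU->MRU): [40]
  3. access 40: HIT. Cache (LRU->MRU): [40]
  4. access 40: HIT. Cache (LRU->MRU): [40]
  5. access 40: HIT. Cache (LRU->MRU): [40]
  6. access 40: HIT. Cache (LRU->MRU): [40]
  7. access 64: MISS. Cache (LRU->MRU): [40 64]
  8. access 82: MISS. Cache (LRU->MRU): [40 64 82]
  9. access 40: HIT. Cache (LRU->MRU): [64 82 40]
  10. access 64: HIT. Cache (LRU->MRU): [82 40 64]
  11. access 5: MISS. Cache (LRU->MRU): [82 40 64 5]
  12. access 93: MISS. Cache (LRU->MRU): [82 40 64 5 93]
  13. access 5: HIT. Cache (LRU->MRU): [82 40 64 93 5]
  14. access 82: HIT. Cache (LRU->MRU): [40 64 93 5 82]
  15. access 5: HIT. Cache (LRU->MRU): [40 64 93 82 5]
  16. access 40: HIT. Cache (LRU->MRU): [64 93 82 5 40]
  17. access 5: HIT. Cache (LRU->MRU): [64 93 82 40 5]
  18. access 5: HIT. Cache (LRU->MRU): [64 93 82 40 5]
  19. access 5: HIT. Cache (LRU->MRU): [64 93 82 40 5]
  20. access 5: HIT. Cache (LRU->MRU): [64 93 82 40 5]
  21. access 40: HIT. Cache (LRU->MRU): [64 93 82 5 40]
Total: 16 hits, 5 misses, 0 evictions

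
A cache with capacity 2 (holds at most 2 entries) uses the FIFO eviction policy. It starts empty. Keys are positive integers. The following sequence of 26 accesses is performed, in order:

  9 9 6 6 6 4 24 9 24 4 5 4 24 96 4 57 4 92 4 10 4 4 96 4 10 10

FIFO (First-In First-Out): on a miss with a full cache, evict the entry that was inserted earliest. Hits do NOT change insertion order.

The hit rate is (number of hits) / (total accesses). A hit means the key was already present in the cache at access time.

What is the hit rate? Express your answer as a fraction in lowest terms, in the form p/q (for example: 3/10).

Answer: 9/26

Derivation:
FIFO simulation (capacity=2):
  1. access 9: MISS. Cache (old->new): [9]
  2. access 9: HIT. Cache (old->new): [9]
  3. access 6: MISS. Cache (old->new): [9 6]
  4. access 6: HIT. Cache (old->new): [9 6]
  5. access 6: HIT. Cache (old->new): [9 6]
  6. access 4: MISS, evict 9. Cache (old->new): [6 4]
  7. access 24: MISS, evict 6. Cache (old->new): [4 24]
  8. access 9: MISS, evict 4. Cache (old->new): [24 9]
  9. access 24: HIT. Cache (old->new): [24 9]
  10. access 4: MISS, evict 24. Cache (old->new): [9 4]
  11. access 5: MISS, evict 9. Cache (old->new): [4 5]
  12. access 4: HIT. Cache (old->new): [4 5]
  13. access 24: MISS, evict 4. Cache (old->new): [5 24]
  14. access 96: MISS, evict 5. Cache (old->new): [24 96]
  15. access 4: MISS, evict 24. Cache (old->new): [96 4]
  16. access 57: MISS, evict 96. Cache (old->new): [4 57]
  17. access 4: HIT. Cache (old->new): [4 57]
  18. access 92: MISS, evict 4. Cache (old->new): [57 92]
  19. access 4: MISS, evict 57. Cache (old->new): [92 4]
  20. access 10: MISS, evict 92. Cache (old->new): [4 10]
  21. access 4: HIT. Cache (old->new): [4 10]
  22. access 4: HIT. Cache (old->new): [4 10]
  23. access 96: MISS, evict 4. Cache (old->new): [10 96]
  24. access 4: MISS, evict 10. Cache (old->new): [96 4]
  25. access 10: MISS, evict 96. Cache (old->new): [4 10]
  26. access 10: HIT. Cache (old->new): [4 10]
Total: 9 hits, 17 misses, 15 evictions

Hit rate = 9/26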